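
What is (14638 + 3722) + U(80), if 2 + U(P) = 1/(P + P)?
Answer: 2937281/160 ≈ 18358.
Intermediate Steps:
U(P) = -2 + 1/(2*P) (U(P) = -2 + 1/(P + P) = -2 + 1/(2*P))
(14638 + 3722) + U(80) = (14638 + 3722) + (-2 + (½)/80) = 18360 + (-2 + (½)*(1/80)) = 18360 + (-2 + 1/160) = 18360 - 319/160 = 2937281/160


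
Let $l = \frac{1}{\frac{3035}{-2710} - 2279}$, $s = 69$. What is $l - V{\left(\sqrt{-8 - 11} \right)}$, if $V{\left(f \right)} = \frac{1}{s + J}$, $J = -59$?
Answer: $- \frac{248249}{2471650} \approx -0.10044$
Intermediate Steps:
$V{\left(f \right)} = \frac{1}{10}$ ($V{\left(f \right)} = \frac{1}{69 - 59} = \frac{1}{10}$)
$l = - \frac{542}{1235825}$ ($l = \frac{1}{3035 \left(- \frac{1}{2710}\right) - 2279} = \frac{1}{- \frac{607}{542} - 2279} = \frac{1}{- \frac{1235825}{542}} = - \frac{542}{1235825} \approx -0.00043857$)
$l - V{\left(\sqrt{-8 - 11} \right)} = - \frac{542}{1235825} - \frac{1}{10} = - \frac{248249}{2471650}$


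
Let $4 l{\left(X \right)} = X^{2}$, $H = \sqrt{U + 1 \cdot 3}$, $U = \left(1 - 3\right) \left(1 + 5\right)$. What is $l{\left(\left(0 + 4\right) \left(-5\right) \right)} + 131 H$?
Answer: $100 + 393 i \approx 100.0 + 393.0 i$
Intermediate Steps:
$U = -12$ ($U = \left(1 - 3\right) 6 = \left(-2\right) 6 = -12$)
$H = 3 i$ ($H = \sqrt{-12 + 1 \cdot 3} = \sqrt{-12 + 3} = \sqrt{-9} = 3 i \approx 3.0 i$)
$l{\left(X \right)} = \frac{X^{2}}{4}$
$l{\left(\left(0 + 4\right) \left(-5\right) \right)} + 131 H = \frac{\left(\left(0 + 4\right) \left(-5\right)\right)^{2}}{4} + 131 \cdot 3 i = \frac{\left(4 \left(-5\right)\right)^{2}}{4} + 393 i = \frac{\left(-20\right)^{2}}{4} + 393 i = \frac{1}{4} \cdot 400 + 393 i = 100 + 393 i$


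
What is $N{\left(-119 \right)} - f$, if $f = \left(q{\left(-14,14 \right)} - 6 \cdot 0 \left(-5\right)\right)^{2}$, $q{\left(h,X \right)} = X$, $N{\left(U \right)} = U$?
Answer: $-315$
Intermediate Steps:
$f = 196$ ($f = \left(14 - 6 \cdot 0 \left(-5\right)\right)^{2} = \left(14 - 0\right)^{2} = \left(14 + 0\right)^{2} = 14^{2} = 196$)
$N{\left(-119 \right)} - f = -119 - 196 = -315$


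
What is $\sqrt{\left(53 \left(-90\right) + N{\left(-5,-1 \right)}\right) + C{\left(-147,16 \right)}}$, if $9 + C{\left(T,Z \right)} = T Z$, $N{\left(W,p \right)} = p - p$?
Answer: $i \sqrt{7131} \approx 84.445 i$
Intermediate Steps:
$N{\left(W,p \right)} = 0$
$C{\left(T,Z \right)} = -9 + T Z$
$\sqrt{\left(53 \left(-90\right) + N{\left(-5,-1 \right)}\right) + C{\left(-147,16 \right)}} = \sqrt{\left(53 \left(-90\right) + 0\right) - 2361} = \sqrt{\left(-4770 + 0\right) - 2361} = \sqrt{-4770 - 2361} = \sqrt{-7131} = i \sqrt{7131}$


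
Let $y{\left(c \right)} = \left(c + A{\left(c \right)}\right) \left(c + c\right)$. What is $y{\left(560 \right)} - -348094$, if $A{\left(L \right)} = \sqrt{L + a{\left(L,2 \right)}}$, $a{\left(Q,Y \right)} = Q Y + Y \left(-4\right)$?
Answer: $975294 + 2240 \sqrt{418} \approx 1.0211 \cdot 10^{6}$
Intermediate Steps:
$a{\left(Q,Y \right)} = - 4 Y + Q Y$ ($a{\left(Q,Y \right)} = Q Y - 4 Y = - 4 Y + Q Y$)
$A{\left(L \right)} = \sqrt{-8 + 3 L}$ ($A{\left(L \right)} = \sqrt{L + 2 \left(-4 + L\right)} = \sqrt{L + \left(-8 + 2 L\right)} = \sqrt{-8 + 3 L}$)
$y{\left(c \right)} = 2 c \left(c + \sqrt{-8 + 3 c}\right)$ ($y{\left(c \right)} = \left(c + \sqrt{-8 + 3 c}\right) \left(c + c\right) = \left(c + \sqrt{-8 + 3 c}\right) 2 c = 2 c \left(c + \sqrt{-8 + 3 c}\right)$)
$y{\left(560 \right)} - -348094 = 2 \cdot 560 \left(560 + \sqrt{-8 + 3 \cdot 560}\right) - -348094 = 2 \cdot 560 \left(560 + \sqrt{-8 + 1680}\right) + 348094 = 2 \cdot 560 \left(560 + \sqrt{1672}\right) + 348094 = 2 \cdot 560 \left(560 + 2 \sqrt{418}\right) + 348094 = \left(627200 + 2240 \sqrt{418}\right) + 348094 = 975294 + 2240 \sqrt{418}$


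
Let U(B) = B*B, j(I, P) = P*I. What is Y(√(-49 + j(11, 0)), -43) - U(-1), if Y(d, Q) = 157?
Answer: 156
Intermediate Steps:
j(I, P) = I*P
U(B) = B²
Y(√(-49 + j(11, 0)), -43) - U(-1) = 157 - 1*(-1)² = 157 - 1*1 = 157 - 1 = 156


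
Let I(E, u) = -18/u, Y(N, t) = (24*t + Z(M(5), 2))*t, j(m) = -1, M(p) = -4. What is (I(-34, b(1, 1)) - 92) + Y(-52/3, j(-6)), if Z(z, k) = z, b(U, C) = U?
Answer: -82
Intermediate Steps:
Y(N, t) = t*(-4 + 24*t) (Y(N, t) = (24*t - 4)*t = (-4 + 24*t)*t = t*(-4 + 24*t))
(I(-34, b(1, 1)) - 92) + Y(-52/3, j(-6)) = (-18/1 - 92) + 4*(-1)*(-1 + 6*(-1)) = (-18*1 - 92) + 4*(-1)*(-1 - 6) = (-18 - 92) + 4*(-1)*(-7) = -110 + 28 = -82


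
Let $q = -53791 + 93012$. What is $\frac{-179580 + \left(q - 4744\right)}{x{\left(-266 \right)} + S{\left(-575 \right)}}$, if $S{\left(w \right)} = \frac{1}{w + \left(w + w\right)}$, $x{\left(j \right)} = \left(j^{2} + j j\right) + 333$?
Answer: $- \frac{250302675}{244682624} \approx -1.023$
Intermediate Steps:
$x{\left(j \right)} = 333 + 2 j^{2}$ ($x{\left(j \right)} = \left(j^{2} + j^{2}\right) + 333 = 2 j^{2} + 333 = 333 + 2 j^{2}$)
$q = 39221$
$S{\left(w \right)} = \frac{1}{3 w}$ ($S{\left(w \right)} = \frac{1}{w + 2 w} = \frac{1}{3 w}$)
$\frac{-179580 + \left(q - 4744\right)}{x{\left(-266 \right)} + S{\left(-575 \right)}} = \frac{-179580 + \left(39221 - 4744\right)}{\left(333 + 2 \left(-266\right)^{2}\right) + \frac{1}{3 \left(-575\right)}} = \frac{-179580 + 34477}{\left(333 + 2 \cdot 70756\right) + \frac{1}{3} \left(- \frac{1}{575}\right)} = - \frac{145103}{\left(333 + 141512\right) - \frac{1}{1725}} = - \frac{145103}{141845 - \frac{1}{1725}} = - \frac{145103}{\frac{244682624}{1725}} = \left(-145103\right) \frac{1725}{244682624} = - \frac{250302675}{244682624}$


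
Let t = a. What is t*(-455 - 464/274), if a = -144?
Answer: 9009648/137 ≈ 65764.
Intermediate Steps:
t = -144
t*(-455 - 464/274) = -144*(-455 - 464/274) = -144*(-455 - 464*1/274) = -144*(-455 - 232/137) = -144*(-62567/137) = 9009648/137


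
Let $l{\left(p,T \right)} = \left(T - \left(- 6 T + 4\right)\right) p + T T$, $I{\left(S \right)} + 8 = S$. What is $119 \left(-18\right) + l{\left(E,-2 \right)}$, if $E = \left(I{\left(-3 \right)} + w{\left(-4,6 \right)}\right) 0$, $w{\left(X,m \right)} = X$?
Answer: $-2138$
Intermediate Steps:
$I{\left(S \right)} = -8 + S$
$E = 0$ ($E = \left(\left(-8 - 3\right) - 4\right) 0 = \left(-11 - 4\right) 0 = \left(-15\right) 0 = 0$)
$l{\left(p,T \right)} = T^{2} + p \left(-4 + 7 T\right)$ ($l{\left(p,T \right)} = \left(T - \left(4 - 6 T\right)\right) p + T^{2} = \left(T + \left(-4 + 6 T\right)\right) p + T^{2} = \left(-4 + 7 T\right) p + T^{2} = p \left(-4 + 7 T\right) + T^{2} = T^{2} + p \left(-4 + 7 T\right)$)
$119 \left(-18\right) + l{\left(E,-2 \right)} = 119 \left(-18\right) + \left(\left(-2\right)^{2} - 0 + 7 \left(-2\right) 0\right) = -2142 + \left(4 + 0 + 0\right) = -2142 + 4 = -2138$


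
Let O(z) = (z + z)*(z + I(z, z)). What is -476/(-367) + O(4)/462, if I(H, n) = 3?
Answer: 17176/12111 ≈ 1.4182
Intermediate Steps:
O(z) = 2*z*(3 + z) (O(z) = (z + z)*(z + 3) = (2*z)*(3 + z) = 2*z*(3 + z))
-476/(-367) + O(4)/462 = -476/(-367) + (2*4*(3 + 4))/462 = -476*(-1/367) + (2*4*7)*(1/462) = 476/367 + 56*(1/462) = 476/367 + 4/33 = 17176/12111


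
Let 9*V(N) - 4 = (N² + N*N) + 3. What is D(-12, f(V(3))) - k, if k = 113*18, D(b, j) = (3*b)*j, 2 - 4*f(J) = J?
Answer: -2027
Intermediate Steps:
V(N) = 7/9 + 2*N²/9 (V(N) = 4/9 + ((N² + N*N) + 3)/9 = 4/9 + ((N² + N²) + 3)/9 = 4/9 + (2*N² + 3)/9 = 4/9 + (3 + 2*N²)/9 = 4/9 + (⅓ + 2*N²/9) = 7/9 + 2*N²/9)
f(J) = ½ - J/4
D(b, j) = 3*b*j
k = 2034
D(-12, f(V(3))) - k = 3*(-12)*(½ - (7/9 + (2/9)*3²)/4) - 1*2034 = 3*(-12)*(½ - (7/9 + (2/9)*9)/4) - 2034 = 3*(-12)*(½ - (7/9 + 2)/4) - 2034 = 3*(-12)*(½ - ¼*25/9) - 2034 = 3*(-12)*(½ - 25/36) - 2034 = 3*(-12)*(-7/36) - 2034 = 7 - 2034 = -2027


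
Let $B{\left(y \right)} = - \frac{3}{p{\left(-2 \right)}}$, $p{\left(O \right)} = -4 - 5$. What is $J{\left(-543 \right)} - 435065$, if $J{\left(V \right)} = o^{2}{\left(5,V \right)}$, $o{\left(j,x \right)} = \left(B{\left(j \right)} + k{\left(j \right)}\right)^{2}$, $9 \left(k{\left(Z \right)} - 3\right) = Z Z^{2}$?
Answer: $- \frac{2277260840}{6561} \approx -3.4709 \cdot 10^{5}$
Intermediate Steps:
$p{\left(O \right)} = -9$ ($p{\left(O \right)} = -4 - 5 = -9$)
$B{\left(y \right)} = \frac{1}{3}$ ($B{\left(y \right)} = - \frac{3}{-9} = \left(-3\right) \left(- \frac{1}{9}\right) = \frac{1}{3}$)
$k{\left(Z \right)} = 3 + \frac{Z^{3}}{9}$ ($k{\left(Z \right)} = 3 + \frac{Z Z^{2}}{9} = 3 + \frac{Z^{3}}{9}$)
$o{\left(j,x \right)} = \left(\frac{10}{3} + \frac{j^{3}}{9}\right)^{2}$ ($o{\left(j,x \right)} = \left(\frac{1}{3} + \left(3 + \frac{j^{3}}{9}\right)\right)^{2} = \left(\frac{10}{3} + \frac{j^{3}}{9}\right)^{2}$)
$J{\left(V \right)} = \frac{577200625}{6561}$ ($J{\left(V \right)} = \left(\frac{\left(30 + 5^{3}\right)^{2}}{81}\right)^{2} = \left(\frac{\left(30 + 125\right)^{2}}{81}\right)^{2} = \left(\frac{155^{2}}{81}\right)^{2} = \left(\frac{1}{81} \cdot 24025\right)^{2} = \left(\frac{24025}{81}\right)^{2} = \frac{577200625}{6561}$)
$J{\left(-543 \right)} - 435065 = \frac{577200625}{6561} - 435065 = - \frac{2277260840}{6561}$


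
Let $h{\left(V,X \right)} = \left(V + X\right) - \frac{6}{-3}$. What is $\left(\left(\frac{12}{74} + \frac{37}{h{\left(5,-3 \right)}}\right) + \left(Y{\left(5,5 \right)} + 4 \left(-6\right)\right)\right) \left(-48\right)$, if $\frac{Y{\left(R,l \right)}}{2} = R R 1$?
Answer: $- \frac{62892}{37} \approx -1699.8$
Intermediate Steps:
$h{\left(V,X \right)} = 2 + V + X$ ($h{\left(V,X \right)} = \left(V + X\right) - -2 = \left(V + X\right) + 2 = 2 + V + X$)
$Y{\left(R,l \right)} = 2 R^{2}$ ($Y{\left(R,l \right)} = 2 R R 1 = 2 R R = 2 R^{2}$)
$\left(\left(\frac{12}{74} + \frac{37}{h{\left(5,-3 \right)}}\right) + \left(Y{\left(5,5 \right)} + 4 \left(-6\right)\right)\right) \left(-48\right) = \left(\left(\frac{12}{74} + \frac{37}{2 + 5 - 3}\right) + \left(2 \cdot 5^{2} + 4 \left(-6\right)\right)\right) \left(-48\right) = \left(\left(12 \cdot \frac{1}{74} + \frac{37}{4}\right) + \left(2 \cdot 25 - 24\right)\right) \left(-48\right) = \left(\left(\frac{6}{37} + 37 \cdot \frac{1}{4}\right) + \left(50 - 24\right)\right) \left(-48\right) = \left(\left(\frac{6}{37} + \frac{37}{4}\right) + 26\right) \left(-48\right) = \left(\frac{1393}{148} + 26\right) \left(-48\right) = \frac{5241}{148} \left(-48\right) = - \frac{62892}{37}$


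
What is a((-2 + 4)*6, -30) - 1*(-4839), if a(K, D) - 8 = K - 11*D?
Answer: 5189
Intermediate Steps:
a(K, D) = 8 + K - 11*D (a(K, D) = 8 + (K - 11*D) = 8 + K - 11*D)
a((-2 + 4)*6, -30) - 1*(-4839) = (8 + (-2 + 4)*6 - 11*(-30)) - 1*(-4839) = (8 + 2*6 + 330) + 4839 = (8 + 12 + 330) + 4839 = 350 + 4839 = 5189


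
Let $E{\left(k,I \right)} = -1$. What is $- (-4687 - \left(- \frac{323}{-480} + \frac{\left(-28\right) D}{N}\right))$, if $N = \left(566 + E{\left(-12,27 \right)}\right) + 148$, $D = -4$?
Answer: $\frac{1604362939}{342240} \approx 4687.8$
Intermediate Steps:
$N = 713$ ($N = \left(566 - 1\right) + 148 = 565 + 148 = 713$)
$- (-4687 - \left(- \frac{323}{-480} + \frac{\left(-28\right) D}{N}\right)) = - (-4687 - \left(- \frac{323}{-480} + \frac{\left(-28\right) \left(-4\right)}{713}\right)) = - (-4687 - \left(\left(-323\right) \left(- \frac{1}{480}\right) + 112 \cdot \frac{1}{713}\right)) = - (-4687 - \left(\frac{323}{480} + \frac{112}{713}\right)) = - (-4687 - \frac{284059}{342240}) = \left(-1\right) \left(- \frac{1604362939}{342240}\right) = \frac{1604362939}{342240}$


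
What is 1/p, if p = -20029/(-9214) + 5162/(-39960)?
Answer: 92047860/188199043 ≈ 0.48910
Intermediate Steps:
p = 188199043/92047860 (p = -20029*(-1/9214) + 5162*(-1/39960) = 20029/9214 - 2581/19980 = 188199043/92047860 ≈ 2.0446)
1/p = 1/(188199043/92047860) = 92047860/188199043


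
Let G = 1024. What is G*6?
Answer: 6144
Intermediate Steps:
G*6 = 1024*6 = 6144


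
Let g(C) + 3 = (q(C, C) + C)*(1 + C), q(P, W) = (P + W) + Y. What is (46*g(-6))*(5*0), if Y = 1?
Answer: 0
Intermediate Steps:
q(P, W) = 1 + P + W (q(P, W) = (P + W) + 1 = 1 + P + W)
g(C) = -3 + (1 + C)*(1 + 3*C) (g(C) = -3 + ((1 + C + C) + C)*(1 + C) = -3 + ((1 + 2*C) + C)*(1 + C) = -3 + (1 + 3*C)*(1 + C) = -3 + (1 + C)*(1 + 3*C))
(46*g(-6))*(5*0) = (46*(-2 + 3*(-6)² + 4*(-6)))*(5*0) = (46*(-2 + 3*36 - 24))*0 = (46*(-2 + 108 - 24))*0 = (46*82)*0 = 3772*0 = 0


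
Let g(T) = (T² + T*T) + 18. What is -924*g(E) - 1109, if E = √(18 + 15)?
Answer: -78725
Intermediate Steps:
E = √33 ≈ 5.7446
g(T) = 18 + 2*T² (g(T) = (T² + T²) + 18 = 2*T² + 18 = 18 + 2*T²)
-924*g(E) - 1109 = -924*(18 + 2*(√33)²) - 1109 = -924*(18 + 2*33) - 1109 = -924*(18 + 66) - 1109 = -924*84 - 1109 = -77616 - 1109 = -78725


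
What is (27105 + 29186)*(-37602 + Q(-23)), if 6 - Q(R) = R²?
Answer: -2146094375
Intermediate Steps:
Q(R) = 6 - R²
(27105 + 29186)*(-37602 + Q(-23)) = (27105 + 29186)*(-37602 + (6 - 1*(-23)²)) = 56291*(-37602 + (6 - 1*529)) = 56291*(-37602 + (6 - 529)) = 56291*(-37602 - 523) = 56291*(-38125) = -2146094375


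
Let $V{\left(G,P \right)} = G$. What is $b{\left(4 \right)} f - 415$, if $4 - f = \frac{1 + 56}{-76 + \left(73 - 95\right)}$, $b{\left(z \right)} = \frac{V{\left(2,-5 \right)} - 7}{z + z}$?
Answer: $- \frac{327605}{784} \approx -417.86$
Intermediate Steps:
$b{\left(z \right)} = - \frac{5}{2 z}$ ($b{\left(z \right)} = \frac{2 - 7}{z + z} = - \frac{5}{2 z}$)
$f = \frac{449}{98}$ ($f = 4 - \frac{1 + 56}{-76 + \left(73 - 95\right)} = 4 - \frac{57}{-76 - 22} = 4 - \frac{57}{-98} = 4 - 57 \left(- \frac{1}{98}\right) = 4 - - \frac{57}{98} = 4 + \frac{57}{98} = \frac{449}{98} \approx 4.5816$)
$b{\left(4 \right)} f - 415 = - \frac{5}{2 \cdot 4} \cdot \frac{449}{98} - 415 = \left(- \frac{5}{2}\right) \frac{1}{4} \cdot \frac{449}{98} - 415 = \left(- \frac{5}{8}\right) \frac{449}{98} - 415 = - \frac{2245}{784} - 415 = - \frac{327605}{784}$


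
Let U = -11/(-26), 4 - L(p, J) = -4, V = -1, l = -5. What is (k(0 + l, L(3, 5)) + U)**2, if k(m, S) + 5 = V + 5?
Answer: 225/676 ≈ 0.33284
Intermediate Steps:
L(p, J) = 8 (L(p, J) = 4 - 1*(-4) = 4 + 4 = 8)
k(m, S) = -1 (k(m, S) = -5 + (-1 + 5) = -5 + 4 = -1)
U = 11/26 (U = -11*(-1/26) = 11/26 ≈ 0.42308)
(k(0 + l, L(3, 5)) + U)**2 = (-1 + 11/26)**2 = (-15/26)**2 = 225/676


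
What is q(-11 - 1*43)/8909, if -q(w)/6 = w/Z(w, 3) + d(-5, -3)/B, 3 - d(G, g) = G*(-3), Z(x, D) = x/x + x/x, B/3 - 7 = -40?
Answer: 1774/97999 ≈ 0.018102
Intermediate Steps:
B = -99 (B = 21 + 3*(-40) = 21 - 120 = -99)
Z(x, D) = 2 (Z(x, D) = 1 + 1 = 2)
d(G, g) = 3 + 3*G (d(G, g) = 3 - G*(-3) = 3 - (-3)*G = 3 + 3*G)
q(w) = -8/11 - 3*w (q(w) = -6*(w/2 + (3 + 3*(-5))/(-99)) = -6*(w*(½) + (3 - 15)*(-1/99)) = -6*(w/2 - 12*(-1/99)) = -6*(w/2 + 4/33) = -6*(4/33 + w/2) = -8/11 - 3*w)
q(-11 - 1*43)/8909 = (-8/11 - 3*(-11 - 1*43))/8909 = (-8/11 - 3*(-11 - 43))*(1/8909) = (-8/11 - 3*(-54))*(1/8909) = (-8/11 + 162)*(1/8909) = (1774/11)*(1/8909) = 1774/97999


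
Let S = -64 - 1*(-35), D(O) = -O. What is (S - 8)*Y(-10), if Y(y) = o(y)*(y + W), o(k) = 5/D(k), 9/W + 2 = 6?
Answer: 1147/8 ≈ 143.38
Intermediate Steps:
W = 9/4 (W = 9/(-2 + 6) = 9/4 ≈ 2.2500)
S = -29 (S = -64 + 35 = -29)
o(k) = -5/k (o(k) = 5/((-k)) = 5*(-1/k) = -5/k)
Y(y) = -5*(9/4 + y)/y (Y(y) = (-5/y)*(y + 9/4) = (-5/y)*(9/4 + y) = -5*(9/4 + y)/y)
(S - 8)*Y(-10) = (-29 - 8)*(-5 - 45/4/(-10)) = -37*(-5 - 45/4*(-1/10)) = -37*(-5 + 9/8) = -37*(-31/8) = 1147/8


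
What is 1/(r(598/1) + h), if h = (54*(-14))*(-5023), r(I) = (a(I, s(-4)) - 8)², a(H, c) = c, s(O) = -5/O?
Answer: 16/60758937 ≈ 2.6334e-7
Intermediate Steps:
r(I) = 729/16 (r(I) = (-5/(-4) - 8)² = (-5*(-¼) - 8)² = (5/4 - 8)² = (-27/4)² = 729/16)
h = 3797388 (h = -756*(-5023) = 3797388)
1/(r(598/1) + h) = 1/(729/16 + 3797388) = 1/(60758937/16) = 16/60758937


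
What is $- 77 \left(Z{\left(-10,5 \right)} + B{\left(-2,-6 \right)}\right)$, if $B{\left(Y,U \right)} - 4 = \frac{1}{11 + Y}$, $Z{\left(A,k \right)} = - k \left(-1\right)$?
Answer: $- \frac{6314}{9} \approx -701.56$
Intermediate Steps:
$Z{\left(A,k \right)} = k$
$B{\left(Y,U \right)} = 4 + \frac{1}{11 + Y}$
$- 77 \left(Z{\left(-10,5 \right)} + B{\left(-2,-6 \right)}\right) = - 77 \left(5 + \frac{45 + 4 \left(-2\right)}{11 - 2}\right) = - 77 \left(5 + \frac{45 - 8}{9}\right) = - 77 \left(5 + \frac{1}{9} \cdot 37\right) = - 77 \left(5 + \frac{37}{9}\right) = \left(-77\right) \frac{82}{9} = - \frac{6314}{9}$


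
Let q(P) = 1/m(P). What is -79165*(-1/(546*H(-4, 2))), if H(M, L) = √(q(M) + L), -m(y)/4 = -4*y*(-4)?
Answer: 633320*√57/46683 ≈ 102.42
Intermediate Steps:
m(y) = -64*y (m(y) = -4*(-4*y)*(-4) = -64*y)
q(P) = -1/(64*P) (q(P) = 1/(-64*P) = 1*(-1/(64*P)) = -1/(64*P))
H(M, L) = √(L - 1/(64*M)) (H(M, L) = √(-1/(64*M) + L) = √(L - 1/(64*M)))
-79165*(-1/(546*H(-4, 2))) = -79165*(-4/(273*√(-1/(-4) + 64*2))) = -79165*(-4/(273*√(-1*(-¼) + 128))) = -79165*(-4/(273*√(¼ + 128))) = -79165*(-8*√57/46683) = -(-633320)*√57/46683 = 633320*√57/46683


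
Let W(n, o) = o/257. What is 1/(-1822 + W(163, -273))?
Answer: -257/468527 ≈ -0.00054853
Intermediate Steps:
W(n, o) = o/257 (W(n, o) = o*(1/257) = o/257)
1/(-1822 + W(163, -273)) = 1/(-1822 + (1/257)*(-273)) = 1/(-1822 - 273/257) = 1/(-468527/257) = -257/468527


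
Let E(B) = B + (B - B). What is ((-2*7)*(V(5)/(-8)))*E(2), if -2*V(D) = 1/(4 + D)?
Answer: -7/36 ≈ -0.19444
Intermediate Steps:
E(B) = B (E(B) = B + 0 = B)
V(D) = -1/(2*(4 + D))
((-2*7)*(V(5)/(-8)))*E(2) = ((-2*7)*(-1/(8 + 2*5)/(-8)))*2 = -14*(-1/(8 + 10))*(-1)/8*2 = -14*(-1/18)*(-1)/8*2 = -14*(-1*1/18)*(-1)/8*2 = -(-7)*(-1)/(9*8)*2 = -14*1/144*2 = -7/72*2 = -7/36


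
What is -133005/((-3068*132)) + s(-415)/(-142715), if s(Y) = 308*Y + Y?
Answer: 4727593729/3853076656 ≈ 1.2270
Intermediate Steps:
s(Y) = 309*Y
-133005/((-3068*132)) + s(-415)/(-142715) = -133005/((-3068*132)) + (309*(-415))/(-142715) = -133005/(-404976) - 128235*(-1/142715) = -133005*(-1/404976) + 25647/28543 = 44335/134992 + 25647/28543 = 4727593729/3853076656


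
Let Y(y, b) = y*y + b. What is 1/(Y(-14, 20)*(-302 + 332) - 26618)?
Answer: -1/20138 ≈ -4.9657e-5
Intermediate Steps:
Y(y, b) = b + y² (Y(y, b) = y² + b = b + y²)
1/(Y(-14, 20)*(-302 + 332) - 26618) = 1/((20 + (-14)²)*(-302 + 332) - 26618) = 1/((20 + 196)*30 - 26618) = 1/(216*30 - 26618) = 1/(6480 - 26618) = 1/(-20138) = -1/20138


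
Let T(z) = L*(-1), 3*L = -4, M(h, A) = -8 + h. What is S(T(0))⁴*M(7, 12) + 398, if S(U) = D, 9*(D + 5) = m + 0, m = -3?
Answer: -33298/81 ≈ -411.09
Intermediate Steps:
L = -4/3 (L = (⅓)*(-4) = -4/3 ≈ -1.3333)
T(z) = 4/3 (T(z) = -4/3*(-1) = 4/3)
D = -16/3 (D = -5 + (-3 + 0)/9 = -5 + (⅑)*(-3) = -5 - ⅓ = -16/3 ≈ -5.3333)
S(U) = -16/3
S(T(0))⁴*M(7, 12) + 398 = (-16/3)⁴*(-8 + 7) + 398 = (65536/81)*(-1) + 398 = -65536/81 + 398 = -33298/81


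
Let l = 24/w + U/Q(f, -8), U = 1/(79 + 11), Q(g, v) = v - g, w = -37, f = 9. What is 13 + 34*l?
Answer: -15112/1665 ≈ -9.0763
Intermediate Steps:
U = 1/90 ≈ 0.011111
l = -36757/56610 (l = 24/(-37) + 1/(90*(-8 - 1*9)) = 24*(-1/37) + 1/(90*(-8 - 9)) = -24/37 + (1/90)/(-17) = -24/37 + (1/90)*(-1/17) = -24/37 - 1/1530 = -36757/56610 ≈ -0.64930)
13 + 34*l = 13 + 34*(-36757/56610) = 13 - 36757/1665 = -15112/1665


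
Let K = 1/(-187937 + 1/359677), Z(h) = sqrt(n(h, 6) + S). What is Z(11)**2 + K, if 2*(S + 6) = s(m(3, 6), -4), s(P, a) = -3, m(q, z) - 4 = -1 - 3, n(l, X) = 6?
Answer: -101395284199/67596616348 ≈ -1.5000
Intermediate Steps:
m(q, z) = 0 (m(q, z) = 4 + (-1 - 3) = 4 - 4 = 0)
S = -15/2 (S = -6 + (1/2)*(-3) = -6 - 3/2 = -15/2 ≈ -7.5000)
Z(h) = I*sqrt(6)/2 (Z(h) = sqrt(6 - 15/2) = sqrt(-3/2) = I*sqrt(6)/2)
K = -359677/67596616348 (K = 1/(-187937 + 1/359677) = 1/(-67596616348/359677) = -359677/67596616348 ≈ -5.3209e-6)
Z(11)**2 + K = (I*sqrt(6)/2)**2 - 359677/67596616348 = -3/2 - 359677/67596616348 = -101395284199/67596616348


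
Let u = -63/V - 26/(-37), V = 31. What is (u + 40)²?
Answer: 1967366025/1315609 ≈ 1495.4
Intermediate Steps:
u = -1525/1147 (u = -63/31 - 26/(-37) = -63*1/31 - 26*(-1/37) = -63/31 + 26/37 = -1525/1147 ≈ -1.3296)
(u + 40)² = (-1525/1147 + 40)² = (44355/1147)² = 1967366025/1315609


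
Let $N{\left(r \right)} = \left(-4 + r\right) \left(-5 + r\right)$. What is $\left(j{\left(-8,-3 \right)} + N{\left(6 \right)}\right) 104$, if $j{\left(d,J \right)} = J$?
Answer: $-104$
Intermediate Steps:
$N{\left(r \right)} = \left(-5 + r\right) \left(-4 + r\right)$
$\left(j{\left(-8,-3 \right)} + N{\left(6 \right)}\right) 104 = \left(-3 + \left(20 + 6^{2} - 54\right)\right) 104 = \left(-3 + \left(20 + 36 - 54\right)\right) 104 = \left(-3 + 2\right) 104 = \left(-1\right) 104 = -104$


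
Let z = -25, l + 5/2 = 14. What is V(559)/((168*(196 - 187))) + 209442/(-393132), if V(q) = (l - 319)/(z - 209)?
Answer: -4110075947/7727402592 ≈ -0.53188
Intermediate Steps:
l = 23/2 (l = -5/2 + 14 = 23/2 ≈ 11.500)
V(q) = 205/156 (V(q) = (23/2 - 319)/(-25 - 209) = -615/2/(-234) = -615/2*(-1/234) = 205/156)
V(559)/((168*(196 - 187))) + 209442/(-393132) = 205/(156*((168*(196 - 187)))) + 209442/(-393132) = 205/(156*((168*9))) + 209442*(-1/393132) = (205/156)/1512 - 34907/65522 = (205/156)*(1/1512) - 34907/65522 = 205/235872 - 34907/65522 = -4110075947/7727402592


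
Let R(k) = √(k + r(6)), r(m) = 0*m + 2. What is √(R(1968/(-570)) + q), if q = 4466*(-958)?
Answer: √(-38612812700 + 95*I*√13110)/95 ≈ 0.00029134 + 2068.4*I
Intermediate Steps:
r(m) = 2 (r(m) = 0 + 2 = 2)
q = -4278428
R(k) = √(2 + k) (R(k) = √(k + 2) = √(2 + k))
√(R(1968/(-570)) + q) = √(√(2 + 1968/(-570)) - 4278428) = √(√(2 + 1968*(-1/570)) - 4278428) = √(√(2 - 328/95) - 4278428) = √(√(-138/95) - 4278428) = √(I*√13110/95 - 4278428) = √(-4278428 + I*√13110/95)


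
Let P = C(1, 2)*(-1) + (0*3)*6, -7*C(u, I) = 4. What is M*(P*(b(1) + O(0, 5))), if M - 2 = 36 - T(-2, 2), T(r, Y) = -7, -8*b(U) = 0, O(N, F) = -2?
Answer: -360/7 ≈ -51.429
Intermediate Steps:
C(u, I) = -4/7 (C(u, I) = -1/7*4 = -4/7)
b(U) = 0 (b(U) = -1/8*0 = 0)
P = 4/7 (P = -4/7*(-1) + (0*3)*6 = 4/7 + 0*6 = 4/7 + 0 = 4/7 ≈ 0.57143)
M = 45 (M = 2 + (36 - 1*(-7)) = 2 + (36 + 7) = 2 + 43 = 45)
M*(P*(b(1) + O(0, 5))) = 45*(4*(0 - 2)/7) = 45*((4/7)*(-2)) = 45*(-8/7) = -360/7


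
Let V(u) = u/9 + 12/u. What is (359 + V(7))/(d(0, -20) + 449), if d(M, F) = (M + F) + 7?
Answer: 11387/13734 ≈ 0.82911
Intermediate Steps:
V(u) = 12/u + u/9 (V(u) = u*(1/9) + 12/u = u/9 + 12/u = 12/u + u/9)
d(M, F) = 7 + F + M (d(M, F) = (F + M) + 7 = 7 + F + M)
(359 + V(7))/(d(0, -20) + 449) = (359 + (12/7 + (1/9)*7))/((7 - 20 + 0) + 449) = (359 + (12*(1/7) + 7/9))/(-13 + 449) = (359 + (12/7 + 7/9))/436 = (359 + 157/63)*(1/436) = (22774/63)*(1/436) = 11387/13734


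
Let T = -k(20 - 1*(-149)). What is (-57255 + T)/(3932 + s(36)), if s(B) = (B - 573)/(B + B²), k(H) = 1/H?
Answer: -4296186624/295011301 ≈ -14.563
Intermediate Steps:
T = -1/169 (T = -1/(20 - 1*(-149)) = -1/(20 + 149) = -1/169 ≈ -0.0059172)
s(B) = (-573 + B)/(B + B²)
(-57255 + T)/(3932 + s(36)) = (-57255 - 1/169)/(3932 + (-573 + 36)/(36*(1 + 36))) = -9676096/(169*(3932 + (1/36)*(-537)/37)) = -9676096/(169*(3932 + (1/36)*(1/37)*(-537))) = -9676096/(169*(3932 - 179/444)) = -9676096/(169*1745629/444) = -9676096/169*444/1745629 = -4296186624/295011301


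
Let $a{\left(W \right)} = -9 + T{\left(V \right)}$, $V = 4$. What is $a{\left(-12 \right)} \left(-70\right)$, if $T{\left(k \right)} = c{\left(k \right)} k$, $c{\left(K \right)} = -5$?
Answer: $2030$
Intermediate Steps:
$T{\left(k \right)} = - 5 k$
$a{\left(W \right)} = -29$ ($a{\left(W \right)} = -9 - 20 = -29$)
$a{\left(-12 \right)} \left(-70\right) = \left(-29\right) \left(-70\right) = 2030$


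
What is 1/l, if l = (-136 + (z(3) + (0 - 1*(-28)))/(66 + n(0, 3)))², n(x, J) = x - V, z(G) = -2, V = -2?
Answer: 1156/21261321 ≈ 5.4371e-5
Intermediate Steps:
n(x, J) = 2 + x (n(x, J) = x - 1*(-2) = x + 2 = 2 + x)
l = 21261321/1156 (l = (-136 + (-2 + (0 - 1*(-28)))/(66 + (2 + 0)))² = (-136 + (-2 + (0 + 28))/(66 + 2))² = (-136 + (-2 + 28)/68)² = (-136 + 26*(1/68))² = (-136 + 13/34)² = (-4611/34)² = 21261321/1156 ≈ 18392.)
1/l = 1/(21261321/1156) = 1156/21261321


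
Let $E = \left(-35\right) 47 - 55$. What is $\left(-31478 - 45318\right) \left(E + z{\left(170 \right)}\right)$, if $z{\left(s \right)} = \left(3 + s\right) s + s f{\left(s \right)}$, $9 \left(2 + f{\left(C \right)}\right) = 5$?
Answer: $- \frac{18982435280}{9} \approx -2.1092 \cdot 10^{9}$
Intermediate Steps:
$E = -1700$ ($E = -1645 - 55 = -1700$)
$f{\left(C \right)} = - \frac{13}{9}$ ($f{\left(C \right)} = -2 + \frac{1}{9} \cdot 5 = -2 + \frac{5}{9} = - \frac{13}{9}$)
$z{\left(s \right)} = - \frac{13 s}{9} + s \left(3 + s\right)$ ($z{\left(s \right)} = \left(3 + s\right) s + s \left(- \frac{13}{9}\right) = s \left(3 + s\right) - \frac{13 s}{9} = - \frac{13 s}{9} + s \left(3 + s\right)$)
$\left(-31478 - 45318\right) \left(E + z{\left(170 \right)}\right) = \left(-31478 - 45318\right) \left(-1700 + \frac{1}{9} \cdot 170 \left(14 + 9 \cdot 170\right)\right) = - 76796 \left(-1700 + \frac{1}{9} \cdot 170 \left(14 + 1530\right)\right) = - 76796 \left(-1700 + \frac{1}{9} \cdot 170 \cdot 1544\right) = - 76796 \left(-1700 + \frac{262480}{9}\right) = \left(-76796\right) \frac{247180}{9} = - \frac{18982435280}{9}$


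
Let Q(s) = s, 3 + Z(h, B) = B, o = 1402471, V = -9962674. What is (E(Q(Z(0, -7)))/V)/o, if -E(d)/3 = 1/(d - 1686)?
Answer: -3/23697124879201984 ≈ -1.2660e-16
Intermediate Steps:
Z(h, B) = -3 + B
E(d) = -3/(-1686 + d) (E(d) = -3/(d - 1686) = -3/(-1686 + d))
(E(Q(Z(0, -7)))/V)/o = (-3/(-1686 + (-3 - 7))/(-9962674))/1402471 = (-3/(-1686 - 10)*(-1/9962674))*(1/1402471) = (-3/(-1696)*(-1/9962674))*(1/1402471) = (-3*(-1/1696)*(-1/9962674))*(1/1402471) = ((3/1696)*(-1/9962674))*(1/1402471) = -3/16896695104*1/1402471 = -3/23697124879201984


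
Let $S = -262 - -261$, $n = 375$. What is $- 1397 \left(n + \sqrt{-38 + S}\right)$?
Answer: $-523875 - 1397 i \sqrt{39} \approx -5.2388 \cdot 10^{5} - 8724.3 i$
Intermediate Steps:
$S = -1$ ($S = -262 + 261 = -1$)
$- 1397 \left(n + \sqrt{-38 + S}\right) = - 1397 \left(375 + \sqrt{-38 - 1}\right) = - 1397 \left(375 + \sqrt{-39}\right) = - 1397 \left(375 + i \sqrt{39}\right) = -523875 - 1397 i \sqrt{39}$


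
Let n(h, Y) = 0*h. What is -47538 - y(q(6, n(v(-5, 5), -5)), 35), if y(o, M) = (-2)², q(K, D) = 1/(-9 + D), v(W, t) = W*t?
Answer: -47542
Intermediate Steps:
n(h, Y) = 0
y(o, M) = 4
-47538 - y(q(6, n(v(-5, 5), -5)), 35) = -47538 - 1*4 = -47538 - 4 = -47542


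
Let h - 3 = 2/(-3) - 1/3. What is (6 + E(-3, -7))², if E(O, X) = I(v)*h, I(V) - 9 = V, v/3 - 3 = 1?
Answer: 2304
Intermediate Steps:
v = 12 (v = 9 + 3*1 = 9 + 3 = 12)
I(V) = 9 + V
h = 2 (h = 3 + (2/(-3) - 1/3) = 3 + (2*(-⅓) - 1*⅓) = 3 + (-⅔ - ⅓) = 3 - 1 = 2)
E(O, X) = 42 (E(O, X) = (9 + 12)*2 = 21*2 = 42)
(6 + E(-3, -7))² = (6 + 42)² = 48² = 2304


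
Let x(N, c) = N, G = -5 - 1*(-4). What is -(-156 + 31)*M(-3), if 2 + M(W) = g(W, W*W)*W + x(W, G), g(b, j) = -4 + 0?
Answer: 875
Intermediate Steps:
G = -1 (G = -5 + 4 = -1)
g(b, j) = -4
M(W) = -2 - 3*W (M(W) = -2 + (-4*W + W) = -2 - 3*W)
-(-156 + 31)*M(-3) = -(-156 + 31)*(-2 - 3*(-3)) = -(-125)*(-2 + 9) = -(-125)*7 = -1*(-875) = 875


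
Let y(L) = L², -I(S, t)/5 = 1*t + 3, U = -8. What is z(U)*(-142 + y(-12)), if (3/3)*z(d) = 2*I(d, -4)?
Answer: 20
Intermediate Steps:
I(S, t) = -15 - 5*t (I(S, t) = -5*(1*t + 3) = -5*(t + 3) = -5*(3 + t) = -15 - 5*t)
z(d) = 10 (z(d) = 2*(-15 - 5*(-4)) = 2*(-15 + 20) = 2*5 = 10)
z(U)*(-142 + y(-12)) = 10*(-142 + (-12)²) = 10*(-142 + 144) = 10*2 = 20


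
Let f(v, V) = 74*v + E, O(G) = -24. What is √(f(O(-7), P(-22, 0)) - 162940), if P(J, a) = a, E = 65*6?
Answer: I*√164326 ≈ 405.37*I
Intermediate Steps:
E = 390
f(v, V) = 390 + 74*v (f(v, V) = 74*v + 390 = 390 + 74*v)
√(f(O(-7), P(-22, 0)) - 162940) = √((390 + 74*(-24)) - 162940) = √((390 - 1776) - 162940) = √(-1386 - 162940) = √(-164326) = I*√164326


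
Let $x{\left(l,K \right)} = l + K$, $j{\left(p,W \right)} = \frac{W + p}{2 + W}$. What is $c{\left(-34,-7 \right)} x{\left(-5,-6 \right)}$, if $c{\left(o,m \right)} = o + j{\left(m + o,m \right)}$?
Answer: $\frac{1342}{5} \approx 268.4$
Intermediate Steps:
$j{\left(p,W \right)} = \frac{W + p}{2 + W}$
$c{\left(o,m \right)} = o + \frac{o + 2 m}{2 + m}$ ($c{\left(o,m \right)} = o + \frac{m + \left(m + o\right)}{2 + m} = o + \frac{o + 2 m}{2 + m}$)
$x{\left(l,K \right)} = K + l$
$c{\left(-34,-7 \right)} x{\left(-5,-6 \right)} = \frac{-34 + 2 \left(-7\right) - 34 \left(2 - 7\right)}{2 - 7} \left(-6 - 5\right) = \frac{-34 - 14 - -170}{-5} \left(-11\right) = - \frac{-34 - 14 + 170}{5} \left(-11\right) = \left(- \frac{1}{5}\right) 122 \left(-11\right) = \left(- \frac{122}{5}\right) \left(-11\right) = \frac{1342}{5}$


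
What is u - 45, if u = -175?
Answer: -220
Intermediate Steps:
u - 45 = -175 - 45 = -220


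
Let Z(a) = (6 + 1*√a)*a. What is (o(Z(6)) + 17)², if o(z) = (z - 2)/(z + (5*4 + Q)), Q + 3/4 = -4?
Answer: 462548383425/1487567761 + 2252481264*√6/1487567761 ≈ 314.65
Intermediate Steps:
Q = -19/4 (Q = -¾ - 4 = -19/4 ≈ -4.7500)
Z(a) = a*(6 + √a) (Z(a) = (6 + √a)*a = a*(6 + √a))
o(z) = (-2 + z)/(61/4 + z) (o(z) = (z - 2)/(z + (5*4 - 19/4)) = (-2 + z)/(z + (20 - 19/4)) = (-2 + z)/(z + 61/4) = (-2 + z)/(61/4 + z))
(o(Z(6)) + 17)² = (4*(-2 + (6^(3/2) + 6*6))/(61 + 4*(6^(3/2) + 6*6)) + 17)² = (4*(-2 + (6*√6 + 36))/(61 + 4*(6*√6 + 36)) + 17)² = (4*(-2 + (36 + 6*√6))/(61 + 4*(36 + 6*√6)) + 17)² = (4*(34 + 6*√6)/(61 + (144 + 24*√6)) + 17)² = (4*(34 + 6*√6)/(205 + 24*√6) + 17)² = (17 + 4*(34 + 6*√6)/(205 + 24*√6))²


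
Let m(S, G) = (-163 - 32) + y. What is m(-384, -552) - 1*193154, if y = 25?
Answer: -193324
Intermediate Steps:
m(S, G) = -170 (m(S, G) = (-163 - 32) + 25 = -195 + 25 = -170)
m(-384, -552) - 1*193154 = -170 - 1*193154 = -170 - 193154 = -193324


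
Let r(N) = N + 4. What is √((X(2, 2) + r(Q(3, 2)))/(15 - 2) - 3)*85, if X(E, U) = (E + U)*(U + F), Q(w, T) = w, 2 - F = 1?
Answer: 170*I*√65/13 ≈ 105.43*I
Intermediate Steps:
F = 1 (F = 2 - 1*1 = 2 - 1 = 1)
X(E, U) = (1 + U)*(E + U) (X(E, U) = (E + U)*(U + 1) = (E + U)*(1 + U) = (1 + U)*(E + U))
r(N) = 4 + N
√((X(2, 2) + r(Q(3, 2)))/(15 - 2) - 3)*85 = √(((2 + 2 + 2² + 2*2) + (4 + 3))/(15 - 2) - 3)*85 = √(((2 + 2 + 4 + 4) + 7)/13 - 3)*85 = √((12 + 7)*(1/13) - 3)*85 = √(19*(1/13) - 3)*85 = √(19/13 - 3)*85 = √(-20/13)*85 = (2*I*√65/13)*85 = 170*I*√65/13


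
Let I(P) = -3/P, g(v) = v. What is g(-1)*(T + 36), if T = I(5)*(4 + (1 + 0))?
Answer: -33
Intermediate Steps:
T = -3 (T = (-3/5)*(4 + (1 + 0)) = (-3*⅕)*(4 + 1) = -⅗*5 = -3)
g(-1)*(T + 36) = -(-3 + 36) = -1*33 = -33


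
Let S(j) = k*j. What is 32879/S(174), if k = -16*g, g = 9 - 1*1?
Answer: -32879/22272 ≈ -1.4762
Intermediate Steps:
g = 8 (g = 9 - 1 = 8)
k = -128 (k = -16*8 = -128)
S(j) = -128*j
32879/S(174) = 32879/((-128*174)) = 32879/(-22272) = 32879*(-1/22272) = -32879/22272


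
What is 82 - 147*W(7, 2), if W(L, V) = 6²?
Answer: -5210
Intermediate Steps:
W(L, V) = 36
82 - 147*W(7, 2) = 82 - 147*36 = 82 - 5292 = -5210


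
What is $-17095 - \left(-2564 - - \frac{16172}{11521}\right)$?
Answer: $- \frac{167427823}{11521} \approx -14532.0$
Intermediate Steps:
$-17095 - \left(-2564 - - \frac{16172}{11521}\right) = -17095 - \left(-2564 + \frac{16172}{11521}\right) = -17095 - - \frac{29523672}{11521} = -17095 + \frac{29523672}{11521} = - \frac{167427823}{11521}$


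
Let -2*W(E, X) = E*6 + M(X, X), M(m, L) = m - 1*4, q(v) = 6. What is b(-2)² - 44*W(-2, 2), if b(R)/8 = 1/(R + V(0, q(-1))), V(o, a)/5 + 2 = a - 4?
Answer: -292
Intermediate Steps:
V(o, a) = -30 + 5*a (V(o, a) = -10 + 5*(a - 4) = -10 + 5*(-4 + a) = -10 + (-20 + 5*a) = -30 + 5*a)
M(m, L) = -4 + m (M(m, L) = m - 4 = -4 + m)
b(R) = 8/R (b(R) = 8/(R + (-30 + 5*6)) = 8/(R + (-30 + 30)) = 8/(R + 0) = 8/R)
W(E, X) = 2 - 3*E - X/2 (W(E, X) = -(E*6 + (-4 + X))/2 = -(6*E + (-4 + X))/2 = -(-4 + X + 6*E)/2 = 2 - 3*E - X/2)
b(-2)² - 44*W(-2, 2) = (8/(-2))² - 44*(2 - 3*(-2) - ½*2) = (8*(-½))² - 44*(2 + 6 - 1) = (-4)² - 44*7 = 16 - 308 = -292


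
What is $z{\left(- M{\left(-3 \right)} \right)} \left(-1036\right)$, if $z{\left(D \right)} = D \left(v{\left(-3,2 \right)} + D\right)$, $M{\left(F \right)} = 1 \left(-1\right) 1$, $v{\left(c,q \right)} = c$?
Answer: $2072$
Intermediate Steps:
$M{\left(F \right)} = -1$ ($M{\left(F \right)} = \left(-1\right) 1 = -1$)
$z{\left(D \right)} = D \left(-3 + D\right)$
$z{\left(- M{\left(-3 \right)} \right)} \left(-1036\right) = \left(-1\right) \left(-1\right) \left(-3 - -1\right) \left(-1036\right) = 1 \left(-3 + 1\right) \left(-1036\right) = 1 \left(-2\right) \left(-1036\right) = \left(-2\right) \left(-1036\right) = 2072$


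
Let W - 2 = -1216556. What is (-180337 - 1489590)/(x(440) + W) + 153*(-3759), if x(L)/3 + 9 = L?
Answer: -698927743220/1215261 ≈ -5.7513e+5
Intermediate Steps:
W = -1216554 (W = 2 - 1216556 = -1216554)
x(L) = -27 + 3*L
(-180337 - 1489590)/(x(440) + W) + 153*(-3759) = (-180337 - 1489590)/((-27 + 3*440) - 1216554) + 153*(-3759) = -1669927/((-27 + 1320) - 1216554) - 575127 = -1669927/(1293 - 1216554) - 575127 = -1669927/(-1215261) - 575127 = -1669927*(-1/1215261) - 575127 = 1669927/1215261 - 575127 = -698927743220/1215261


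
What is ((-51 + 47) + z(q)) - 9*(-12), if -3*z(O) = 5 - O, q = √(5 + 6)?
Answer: 307/3 + √11/3 ≈ 103.44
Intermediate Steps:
q = √11 ≈ 3.3166
z(O) = -5/3 + O/3 (z(O) = -(5 - O)/3 = -5/3 + O/3)
((-51 + 47) + z(q)) - 9*(-12) = ((-51 + 47) + (-5/3 + √11/3)) - 9*(-12) = (-4 + (-5/3 + √11/3)) + 108 = (-17/3 + √11/3) + 108 = 307/3 + √11/3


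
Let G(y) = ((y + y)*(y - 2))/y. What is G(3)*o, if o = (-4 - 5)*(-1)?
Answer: 18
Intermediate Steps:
o = 9 (o = -9*(-1) = 9)
G(y) = -4 + 2*y (G(y) = ((2*y)*(-2 + y))/y = (2*y*(-2 + y))/y = -4 + 2*y)
G(3)*o = (-4 + 2*3)*9 = (-4 + 6)*9 = 2*9 = 18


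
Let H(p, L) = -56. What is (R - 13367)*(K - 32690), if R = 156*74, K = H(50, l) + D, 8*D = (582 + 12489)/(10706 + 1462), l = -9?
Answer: 1937006502373/32448 ≈ 5.9696e+7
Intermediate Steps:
D = 4357/32448 (D = ((582 + 12489)/(10706 + 1462))/8 = (13071/12168)/8 = (13071*(1/12168))/8 = (⅛)*(4357/4056) = 4357/32448 ≈ 0.13428)
K = -1812731/32448 (K = -56 + 4357/32448 = -1812731/32448 ≈ -55.866)
R = 11544
(R - 13367)*(K - 32690) = (11544 - 13367)*(-1812731/32448 - 32690) = -1823*(-1062537851/32448) = 1937006502373/32448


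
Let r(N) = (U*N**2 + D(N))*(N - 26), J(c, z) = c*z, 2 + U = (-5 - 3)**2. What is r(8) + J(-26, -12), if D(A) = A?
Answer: -71256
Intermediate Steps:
U = 62 (U = -2 + (-5 - 3)**2 = -2 + (-8)**2 = -2 + 64 = 62)
r(N) = (-26 + N)*(N + 62*N**2) (r(N) = (62*N**2 + N)*(N - 26) = (N + 62*N**2)*(-26 + N) = (-26 + N)*(N + 62*N**2))
r(8) + J(-26, -12) = 8*(-26 - 1611*8 + 62*8**2) - 26*(-12) = 8*(-26 - 12888 + 62*64) + 312 = 8*(-26 - 12888 + 3968) + 312 = 8*(-8946) + 312 = -71568 + 312 = -71256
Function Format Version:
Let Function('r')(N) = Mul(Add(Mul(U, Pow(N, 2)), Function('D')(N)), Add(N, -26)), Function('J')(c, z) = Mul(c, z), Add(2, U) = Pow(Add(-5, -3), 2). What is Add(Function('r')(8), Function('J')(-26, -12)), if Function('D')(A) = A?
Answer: -71256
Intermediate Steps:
U = 62 (U = Add(-2, Pow(Add(-5, -3), 2)) = Add(-2, Pow(-8, 2)) = Add(-2, 64) = 62)
Function('r')(N) = Mul(Add(-26, N), Add(N, Mul(62, Pow(N, 2)))) (Function('r')(N) = Mul(Add(Mul(62, Pow(N, 2)), N), Add(N, -26)) = Mul(Add(N, Mul(62, Pow(N, 2))), Add(-26, N)) = Mul(Add(-26, N), Add(N, Mul(62, Pow(N, 2)))))
Add(Function('r')(8), Function('J')(-26, -12)) = Add(Mul(8, Add(-26, Mul(-1611, 8), Mul(62, Pow(8, 2)))), Mul(-26, -12)) = Add(Mul(8, Add(-26, -12888, Mul(62, 64))), 312) = Add(Mul(8, Add(-26, -12888, 3968)), 312) = Add(Mul(8, -8946), 312) = Add(-71568, 312) = -71256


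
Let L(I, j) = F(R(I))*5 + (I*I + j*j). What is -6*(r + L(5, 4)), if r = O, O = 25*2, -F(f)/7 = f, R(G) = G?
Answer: 504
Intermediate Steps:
F(f) = -7*f
L(I, j) = I² + j² - 35*I (L(I, j) = -7*I*5 + (I*I + j*j) = -35*I + (I² + j²) = I² + j² - 35*I)
O = 50
r = 50
-6*(r + L(5, 4)) = -6*(50 + (5² + 4² - 35*5)) = -6*(50 + (25 + 16 - 175)) = -6*(50 - 134) = -6*(-84) = 504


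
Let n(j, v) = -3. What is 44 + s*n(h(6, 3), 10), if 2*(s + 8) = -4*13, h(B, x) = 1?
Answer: 146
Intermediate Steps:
s = -34 (s = -8 + (-4*13)/2 = -8 + (½)*(-52) = -8 - 26 = -34)
44 + s*n(h(6, 3), 10) = 44 - 34*(-3) = 44 + 102 = 146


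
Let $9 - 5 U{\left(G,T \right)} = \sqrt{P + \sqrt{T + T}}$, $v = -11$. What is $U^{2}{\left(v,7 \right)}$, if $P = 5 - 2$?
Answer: $\frac{\left(9 - \sqrt{3 + \sqrt{14}}\right)^{2}}{25} \approx 1.6402$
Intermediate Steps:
$P = 3$ ($P = 5 + \left(-4 + 2\right) = 5 - 2 = 3$)
$U{\left(G,T \right)} = \frac{9}{5} - \frac{\sqrt{3 + \sqrt{2} \sqrt{T}}}{5}$ ($U{\left(G,T \right)} = \frac{9}{5} - \frac{\sqrt{3 + \sqrt{T + T}}}{5} = \frac{9}{5} - \frac{\sqrt{3 + \sqrt{2 T}}}{5} = \frac{9}{5} - \frac{\sqrt{3 + \sqrt{2} \sqrt{T}}}{5}$)
$U^{2}{\left(v,7 \right)} = \left(\frac{9}{5} - \frac{\sqrt{3 + \sqrt{2} \sqrt{7}}}{5}\right)^{2} = \left(\frac{9}{5} - \frac{\sqrt{3 + \sqrt{14}}}{5}\right)^{2}$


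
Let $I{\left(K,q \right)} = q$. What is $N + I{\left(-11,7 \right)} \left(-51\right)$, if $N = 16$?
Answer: $-341$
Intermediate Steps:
$N + I{\left(-11,7 \right)} \left(-51\right) = 16 + 7 \left(-51\right) = 16 - 357 = -341$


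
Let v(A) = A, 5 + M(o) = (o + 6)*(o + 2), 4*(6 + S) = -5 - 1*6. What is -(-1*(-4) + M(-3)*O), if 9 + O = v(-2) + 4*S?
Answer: -372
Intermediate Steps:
S = -35/4 (S = -6 + (-5 - 1*6)/4 = -6 + (-5 - 6)/4 = -6 + (¼)*(-11) = -6 - 11/4 = -35/4 ≈ -8.7500)
M(o) = -5 + (2 + o)*(6 + o) (M(o) = -5 + (o + 6)*(o + 2) = -5 + (6 + o)*(2 + o) = -5 + (2 + o)*(6 + o))
O = -46 (O = -9 + (-2 + 4*(-35/4)) = -9 + (-2 - 35) = -9 - 37 = -46)
-(-1*(-4) + M(-3)*O) = -(-1*(-4) + (7 + (-3)² + 8*(-3))*(-46)) = -(4 + (7 + 9 - 24)*(-46)) = -(4 - 8*(-46)) = -(4 + 368) = -1*372 = -372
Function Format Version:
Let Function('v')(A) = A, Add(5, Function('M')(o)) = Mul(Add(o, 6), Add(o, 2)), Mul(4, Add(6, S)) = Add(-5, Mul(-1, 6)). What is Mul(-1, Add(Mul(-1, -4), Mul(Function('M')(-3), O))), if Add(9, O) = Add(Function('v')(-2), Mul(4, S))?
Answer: -372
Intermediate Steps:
S = Rational(-35, 4) (S = Add(-6, Mul(Rational(1, 4), Add(-5, Mul(-1, 6)))) = Add(-6, Mul(Rational(1, 4), Add(-5, -6))) = Add(-6, Mul(Rational(1, 4), -11)) = Add(-6, Rational(-11, 4)) = Rational(-35, 4) ≈ -8.7500)
Function('M')(o) = Add(-5, Mul(Add(2, o), Add(6, o))) (Function('M')(o) = Add(-5, Mul(Add(o, 6), Add(o, 2))) = Add(-5, Mul(Add(6, o), Add(2, o))) = Add(-5, Mul(Add(2, o), Add(6, o))))
O = -46 (O = Add(-9, Add(-2, Mul(4, Rational(-35, 4)))) = Add(-9, Add(-2, -35)) = Add(-9, -37) = -46)
Mul(-1, Add(Mul(-1, -4), Mul(Function('M')(-3), O))) = Mul(-1, Add(Mul(-1, -4), Mul(Add(7, Pow(-3, 2), Mul(8, -3)), -46))) = Mul(-1, Add(4, Mul(Add(7, 9, -24), -46))) = Mul(-1, Add(4, Mul(-8, -46))) = Mul(-1, Add(4, 368)) = Mul(-1, 372) = -372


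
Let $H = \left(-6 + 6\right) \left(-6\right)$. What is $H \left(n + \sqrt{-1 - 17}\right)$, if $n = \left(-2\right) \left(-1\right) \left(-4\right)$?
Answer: $0$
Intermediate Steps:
$n = -8$ ($n = 2 \left(-4\right) = -8$)
$H = 0$ ($H = 0 \left(-6\right) = 0$)
$H \left(n + \sqrt{-1 - 17}\right) = 0 \left(-8 + \sqrt{-1 - 17}\right) = 0 \left(-8 + \sqrt{-18}\right) = 0 \left(-8 + 3 i \sqrt{2}\right) = 0$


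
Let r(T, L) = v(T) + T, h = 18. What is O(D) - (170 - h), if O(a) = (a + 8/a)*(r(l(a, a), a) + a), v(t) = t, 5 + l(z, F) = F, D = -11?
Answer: 3875/11 ≈ 352.27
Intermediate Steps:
l(z, F) = -5 + F
r(T, L) = 2*T (r(T, L) = T + T = 2*T)
O(a) = (-10 + 3*a)*(a + 8/a) (O(a) = (a + 8/a)*(2*(-5 + a) + a) = (a + 8/a)*((-10 + 2*a) + a) = (a + 8/a)*(-10 + 3*a) = (-10 + 3*a)*(a + 8/a))
O(D) - (170 - h) = (24 - 80/(-11) - 10*(-11) + 3*(-11)²) - (170 - 1*18) = (24 - 80*(-1/11) + 110 + 3*121) - (170 - 18) = (24 + 80/11 + 110 + 363) - 1*152 = 5547/11 - 152 = 3875/11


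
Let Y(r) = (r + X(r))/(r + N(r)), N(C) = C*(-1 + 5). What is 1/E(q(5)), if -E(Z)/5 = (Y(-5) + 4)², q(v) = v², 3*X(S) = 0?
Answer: -5/441 ≈ -0.011338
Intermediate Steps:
X(S) = 0 (X(S) = (⅓)*0 = 0)
N(C) = 4*C (N(C) = C*4 = 4*C)
Y(r) = ⅕ (Y(r) = (r + 0)/(r + 4*r) = r/((5*r)) = r*(1/(5*r)) = ⅕)
E(Z) = -441/5 (E(Z) = -5*(⅕ + 4)² = -5*(21/5)² = -5*441/25 = -441/5)
1/E(q(5)) = 1/(-441/5) = -5/441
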